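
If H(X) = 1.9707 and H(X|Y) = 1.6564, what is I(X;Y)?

I(X;Y) = H(X) - H(X|Y)
I(X;Y) = 1.9707 - 1.6564 = 0.3143 bits


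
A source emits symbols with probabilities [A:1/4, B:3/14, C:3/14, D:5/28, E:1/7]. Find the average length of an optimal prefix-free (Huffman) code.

Huffman tree construction:
Combine smallest probabilities repeatedly
Resulting codes:
  A: 10 (length 2)
  B: 00 (length 2)
  C: 01 (length 2)
  D: 111 (length 3)
  E: 110 (length 3)
Average length = Σ p(s) × length(s) = 2.3214 bits


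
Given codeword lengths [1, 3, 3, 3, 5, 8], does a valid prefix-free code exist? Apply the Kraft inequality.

Kraft inequality: Σ 2^(-l_i) ≤ 1 for prefix-free code
Calculating: 2^(-1) + 2^(-3) + 2^(-3) + 2^(-3) + 2^(-5) + 2^(-8)
= 0.5 + 0.125 + 0.125 + 0.125 + 0.03125 + 0.00390625
= 0.9102
Since 0.9102 ≤ 1, prefix-free code exists


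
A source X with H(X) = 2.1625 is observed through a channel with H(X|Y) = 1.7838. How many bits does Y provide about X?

I(X;Y) = H(X) - H(X|Y)
I(X;Y) = 2.1625 - 1.7838 = 0.3787 bits


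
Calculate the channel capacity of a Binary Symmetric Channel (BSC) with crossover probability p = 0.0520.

For BSC with error probability p:
C = 1 - H(p) where H(p) is binary entropy
H(0.0520) = -0.0520 × log₂(0.0520) - 0.9480 × log₂(0.9480)
H(p) = 0.2948
C = 1 - 0.2948 = 0.7052 bits/use


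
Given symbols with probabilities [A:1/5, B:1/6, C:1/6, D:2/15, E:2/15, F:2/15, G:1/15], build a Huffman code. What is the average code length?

Huffman tree construction:
Combine smallest probabilities repeatedly
Resulting codes:
  A: 00 (length 2)
  B: 110 (length 3)
  C: 111 (length 3)
  D: 011 (length 3)
  E: 100 (length 3)
  F: 101 (length 3)
  G: 010 (length 3)
Average length = Σ p(s) × length(s) = 2.8000 bits


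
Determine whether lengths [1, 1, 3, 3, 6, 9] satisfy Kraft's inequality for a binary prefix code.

Kraft inequality: Σ 2^(-l_i) ≤ 1 for prefix-free code
Calculating: 2^(-1) + 2^(-1) + 2^(-3) + 2^(-3) + 2^(-6) + 2^(-9)
= 0.5 + 0.5 + 0.125 + 0.125 + 0.015625 + 0.001953125
= 1.2676
Since 1.2676 > 1, prefix-free code does not exist


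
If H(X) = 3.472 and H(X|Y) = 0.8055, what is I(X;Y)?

I(X;Y) = H(X) - H(X|Y)
I(X;Y) = 3.472 - 0.8055 = 2.6665 bits


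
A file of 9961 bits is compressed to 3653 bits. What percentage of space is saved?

Space savings = (1 - Compressed/Original) × 100%
= (1 - 3653/9961) × 100%
= 63.33%


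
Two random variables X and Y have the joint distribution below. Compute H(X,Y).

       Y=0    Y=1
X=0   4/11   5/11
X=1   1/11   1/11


H(X,Y) = -Σ p(x,y) log₂ p(x,y)
  p(0,0)=4/11: -0.3636 × log₂(0.3636) = 0.5307
  p(0,1)=5/11: -0.4545 × log₂(0.4545) = 0.5170
  p(1,0)=1/11: -0.0909 × log₂(0.0909) = 0.3145
  p(1,1)=1/11: -0.0909 × log₂(0.0909) = 0.3145
H(X,Y) = 1.6767 bits


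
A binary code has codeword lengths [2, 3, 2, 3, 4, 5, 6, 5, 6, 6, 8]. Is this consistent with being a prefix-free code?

Kraft inequality: Σ 2^(-l_i) ≤ 1 for prefix-free code
Calculating: 2^(-2) + 2^(-3) + 2^(-2) + 2^(-3) + 2^(-4) + 2^(-5) + 2^(-6) + 2^(-5) + 2^(-6) + 2^(-6) + 2^(-8)
= 0.25 + 0.125 + 0.25 + 0.125 + 0.0625 + 0.03125 + 0.015625 + 0.03125 + 0.015625 + 0.015625 + 0.00390625
= 0.9258
Since 0.9258 ≤ 1, prefix-free code exists


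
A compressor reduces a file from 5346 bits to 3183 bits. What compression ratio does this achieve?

Compression ratio = Original / Compressed
= 5346 / 3183 = 1.68:1


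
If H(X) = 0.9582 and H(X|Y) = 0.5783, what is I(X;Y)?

I(X;Y) = H(X) - H(X|Y)
I(X;Y) = 0.9582 - 0.5783 = 0.3799 bits


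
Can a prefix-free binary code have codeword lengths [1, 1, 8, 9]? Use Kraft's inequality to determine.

Kraft inequality: Σ 2^(-l_i) ≤ 1 for prefix-free code
Calculating: 2^(-1) + 2^(-1) + 2^(-8) + 2^(-9)
= 0.5 + 0.5 + 0.00390625 + 0.001953125
= 1.0059
Since 1.0059 > 1, prefix-free code does not exist


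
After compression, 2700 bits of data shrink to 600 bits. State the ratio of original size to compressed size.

Compression ratio = Original / Compressed
= 2700 / 600 = 4.50:1


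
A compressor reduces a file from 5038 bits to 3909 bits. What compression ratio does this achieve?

Compression ratio = Original / Compressed
= 5038 / 3909 = 1.29:1


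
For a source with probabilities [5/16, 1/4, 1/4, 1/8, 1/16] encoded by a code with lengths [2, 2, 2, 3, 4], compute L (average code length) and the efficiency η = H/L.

Average length L = Σ p_i × l_i = 2.2500 bits
Entropy H = 2.1494 bits
Efficiency η = H/L × 100% = 95.53%


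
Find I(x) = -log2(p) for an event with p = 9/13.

Information content I(x) = -log₂(p(x))
I = -log₂(9/13) = -log₂(0.6923)
I = 0.5305 bits


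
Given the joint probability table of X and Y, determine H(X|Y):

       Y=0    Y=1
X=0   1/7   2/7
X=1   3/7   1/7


H(X|Y) = Σ_y p(y) H(X|Y=y)
  p(Y=0) = 4/7, H(X|Y=0) = 0.8113
  p(Y=1) = 3/7, H(X|Y=1) = 0.9183
H(X|Y) = 0.5714×0.8113 + 0.4286×0.9183 = 0.8571 bits


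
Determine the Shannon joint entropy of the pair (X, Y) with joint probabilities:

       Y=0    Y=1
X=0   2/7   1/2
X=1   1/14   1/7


H(X,Y) = -Σ p(x,y) log₂ p(x,y)
  p(0,0)=2/7: -0.2857 × log₂(0.2857) = 0.5164
  p(0,1)=1/2: -0.5000 × log₂(0.5000) = 0.5000
  p(1,0)=1/14: -0.0714 × log₂(0.0714) = 0.2720
  p(1,1)=1/7: -0.1429 × log₂(0.1429) = 0.4011
H(X,Y) = 1.6894 bits


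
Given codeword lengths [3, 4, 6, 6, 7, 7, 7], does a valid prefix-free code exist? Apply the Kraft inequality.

Kraft inequality: Σ 2^(-l_i) ≤ 1 for prefix-free code
Calculating: 2^(-3) + 2^(-4) + 2^(-6) + 2^(-6) + 2^(-7) + 2^(-7) + 2^(-7)
= 0.125 + 0.0625 + 0.015625 + 0.015625 + 0.0078125 + 0.0078125 + 0.0078125
= 0.2422
Since 0.2422 ≤ 1, prefix-free code exists


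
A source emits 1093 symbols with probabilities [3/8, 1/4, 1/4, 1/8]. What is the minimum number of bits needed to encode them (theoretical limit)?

Entropy H = 1.9056 bits/symbol
Minimum bits = H × n = 1.9056 × 1093
= 2082.86 bits


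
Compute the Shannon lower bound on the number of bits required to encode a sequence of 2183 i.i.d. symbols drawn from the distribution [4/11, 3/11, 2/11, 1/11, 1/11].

Entropy H = 2.1181 bits/symbol
Minimum bits = H × n = 2.1181 × 2183
= 4623.76 bits


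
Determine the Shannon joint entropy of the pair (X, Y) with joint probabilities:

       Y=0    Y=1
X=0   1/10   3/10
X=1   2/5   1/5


H(X,Y) = -Σ p(x,y) log₂ p(x,y)
  p(0,0)=1/10: -0.1000 × log₂(0.1000) = 0.3322
  p(0,1)=3/10: -0.3000 × log₂(0.3000) = 0.5211
  p(1,0)=2/5: -0.4000 × log₂(0.4000) = 0.5288
  p(1,1)=1/5: -0.2000 × log₂(0.2000) = 0.4644
H(X,Y) = 1.8464 bits


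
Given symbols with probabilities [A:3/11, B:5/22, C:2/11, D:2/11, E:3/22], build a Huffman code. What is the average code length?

Huffman tree construction:
Combine smallest probabilities repeatedly
Resulting codes:
  A: 10 (length 2)
  B: 01 (length 2)
  C: 111 (length 3)
  D: 00 (length 2)
  E: 110 (length 3)
Average length = Σ p(s) × length(s) = 2.3182 bits


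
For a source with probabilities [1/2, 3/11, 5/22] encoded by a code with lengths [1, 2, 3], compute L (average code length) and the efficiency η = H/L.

Average length L = Σ p_i × l_i = 1.7273 bits
Entropy H = 1.4970 bits
Efficiency η = H/L × 100% = 86.67%


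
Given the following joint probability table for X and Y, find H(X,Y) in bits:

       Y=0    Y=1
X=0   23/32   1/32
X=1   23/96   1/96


H(X,Y) = -Σ p(x,y) log₂ p(x,y)
  p(0,0)=23/32: -0.7188 × log₂(0.7188) = 0.3424
  p(0,1)=1/32: -0.0312 × log₂(0.0312) = 0.1562
  p(1,0)=23/96: -0.2396 × log₂(0.2396) = 0.4939
  p(1,1)=1/96: -0.0104 × log₂(0.0104) = 0.0686
H(X,Y) = 1.0612 bits


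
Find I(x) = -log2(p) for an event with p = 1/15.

Information content I(x) = -log₂(p(x))
I = -log₂(1/15) = -log₂(0.0667)
I = 3.9069 bits


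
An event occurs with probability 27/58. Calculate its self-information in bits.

Information content I(x) = -log₂(p(x))
I = -log₂(27/58) = -log₂(0.4655)
I = 1.1031 bits


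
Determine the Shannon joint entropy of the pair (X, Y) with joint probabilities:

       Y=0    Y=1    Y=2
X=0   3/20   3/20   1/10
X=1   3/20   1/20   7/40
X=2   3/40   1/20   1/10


H(X,Y) = -Σ p(x,y) log₂ p(x,y)
  p(0,0)=3/20: -0.1500 × log₂(0.1500) = 0.4105
  p(0,1)=3/20: -0.1500 × log₂(0.1500) = 0.4105
  p(0,2)=1/10: -0.1000 × log₂(0.1000) = 0.3322
  p(1,0)=3/20: -0.1500 × log₂(0.1500) = 0.4105
  p(1,1)=1/20: -0.0500 × log₂(0.0500) = 0.2161
  p(1,2)=7/40: -0.1750 × log₂(0.1750) = 0.4401
  p(2,0)=3/40: -0.0750 × log₂(0.0750) = 0.2803
  p(2,1)=1/20: -0.0500 × log₂(0.0500) = 0.2161
  p(2,2)=1/10: -0.1000 × log₂(0.1000) = 0.3322
H(X,Y) = 3.0485 bits


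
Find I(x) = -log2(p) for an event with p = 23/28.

Information content I(x) = -log₂(p(x))
I = -log₂(23/28) = -log₂(0.8214)
I = 0.2838 bits


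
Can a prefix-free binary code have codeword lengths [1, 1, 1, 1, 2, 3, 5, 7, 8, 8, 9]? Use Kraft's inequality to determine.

Kraft inequality: Σ 2^(-l_i) ≤ 1 for prefix-free code
Calculating: 2^(-1) + 2^(-1) + 2^(-1) + 2^(-1) + 2^(-2) + 2^(-3) + 2^(-5) + 2^(-7) + 2^(-8) + 2^(-8) + 2^(-9)
= 0.5 + 0.5 + 0.5 + 0.5 + 0.25 + 0.125 + 0.03125 + 0.0078125 + 0.00390625 + 0.00390625 + 0.001953125
= 2.4238
Since 2.4238 > 1, prefix-free code does not exist


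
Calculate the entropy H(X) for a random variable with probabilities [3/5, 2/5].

H(X) = -Σ p(x) log₂ p(x)
  -3/5 × log₂(3/5) = 0.4422
  -2/5 × log₂(2/5) = 0.5288
H(X) = 0.9710 bits


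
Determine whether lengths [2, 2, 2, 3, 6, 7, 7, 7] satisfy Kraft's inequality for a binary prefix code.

Kraft inequality: Σ 2^(-l_i) ≤ 1 for prefix-free code
Calculating: 2^(-2) + 2^(-2) + 2^(-2) + 2^(-3) + 2^(-6) + 2^(-7) + 2^(-7) + 2^(-7)
= 0.25 + 0.25 + 0.25 + 0.125 + 0.015625 + 0.0078125 + 0.0078125 + 0.0078125
= 0.9141
Since 0.9141 ≤ 1, prefix-free code exists


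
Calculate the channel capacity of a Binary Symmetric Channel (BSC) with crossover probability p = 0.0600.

For BSC with error probability p:
C = 1 - H(p) where H(p) is binary entropy
H(0.0600) = -0.0600 × log₂(0.0600) - 0.9400 × log₂(0.9400)
H(p) = 0.3274
C = 1 - 0.3274 = 0.6726 bits/use


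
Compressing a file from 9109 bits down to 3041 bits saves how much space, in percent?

Space savings = (1 - Compressed/Original) × 100%
= (1 - 3041/9109) × 100%
= 66.62%


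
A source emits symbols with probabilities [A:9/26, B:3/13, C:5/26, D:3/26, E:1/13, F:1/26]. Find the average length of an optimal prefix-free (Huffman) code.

Huffman tree construction:
Combine smallest probabilities repeatedly
Resulting codes:
  A: 11 (length 2)
  B: 01 (length 2)
  C: 00 (length 2)
  D: 100 (length 3)
  E: 1011 (length 4)
  F: 1010 (length 4)
Average length = Σ p(s) × length(s) = 2.3462 bits


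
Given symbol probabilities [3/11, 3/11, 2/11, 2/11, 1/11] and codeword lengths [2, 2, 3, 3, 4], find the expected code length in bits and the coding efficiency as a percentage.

Average length L = Σ p_i × l_i = 2.5455 bits
Entropy H = 2.2313 bits
Efficiency η = H/L × 100% = 87.66%


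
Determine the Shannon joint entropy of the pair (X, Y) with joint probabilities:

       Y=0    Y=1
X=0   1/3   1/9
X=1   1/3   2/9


H(X,Y) = -Σ p(x,y) log₂ p(x,y)
  p(0,0)=1/3: -0.3333 × log₂(0.3333) = 0.5283
  p(0,1)=1/9: -0.1111 × log₂(0.1111) = 0.3522
  p(1,0)=1/3: -0.3333 × log₂(0.3333) = 0.5283
  p(1,1)=2/9: -0.2222 × log₂(0.2222) = 0.4822
H(X,Y) = 1.8911 bits


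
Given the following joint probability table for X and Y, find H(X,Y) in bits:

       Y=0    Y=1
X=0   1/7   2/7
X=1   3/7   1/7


H(X,Y) = -Σ p(x,y) log₂ p(x,y)
  p(0,0)=1/7: -0.1429 × log₂(0.1429) = 0.4011
  p(0,1)=2/7: -0.2857 × log₂(0.2857) = 0.5164
  p(1,0)=3/7: -0.4286 × log₂(0.4286) = 0.5239
  p(1,1)=1/7: -0.1429 × log₂(0.1429) = 0.4011
H(X,Y) = 1.8424 bits


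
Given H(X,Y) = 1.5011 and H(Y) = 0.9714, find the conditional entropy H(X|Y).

Chain rule: H(X,Y) = H(X|Y) + H(Y)
H(X|Y) = H(X,Y) - H(Y) = 1.5011 - 0.9714 = 0.5297 bits


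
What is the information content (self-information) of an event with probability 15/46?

Information content I(x) = -log₂(p(x))
I = -log₂(15/46) = -log₂(0.3261)
I = 1.6167 bits


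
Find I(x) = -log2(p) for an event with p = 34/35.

Information content I(x) = -log₂(p(x))
I = -log₂(34/35) = -log₂(0.9714)
I = 0.0418 bits


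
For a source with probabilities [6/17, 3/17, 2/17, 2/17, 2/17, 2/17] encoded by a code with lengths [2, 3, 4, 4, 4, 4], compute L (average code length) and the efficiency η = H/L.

Average length L = Σ p_i × l_i = 3.1176 bits
Entropy H = 2.4248 bits
Efficiency η = H/L × 100% = 77.78%


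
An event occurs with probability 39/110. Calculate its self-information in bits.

Information content I(x) = -log₂(p(x))
I = -log₂(39/110) = -log₂(0.3545)
I = 1.4960 bits


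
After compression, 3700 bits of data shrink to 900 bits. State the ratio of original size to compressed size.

Compression ratio = Original / Compressed
= 3700 / 900 = 4.11:1


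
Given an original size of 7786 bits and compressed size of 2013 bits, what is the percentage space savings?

Space savings = (1 - Compressed/Original) × 100%
= (1 - 2013/7786) × 100%
= 74.15%


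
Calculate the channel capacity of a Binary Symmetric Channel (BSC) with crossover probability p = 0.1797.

For BSC with error probability p:
C = 1 - H(p) where H(p) is binary entropy
H(0.1797) = -0.1797 × log₂(0.1797) - 0.8203 × log₂(0.8203)
H(p) = 0.6794
C = 1 - 0.6794 = 0.3206 bits/use


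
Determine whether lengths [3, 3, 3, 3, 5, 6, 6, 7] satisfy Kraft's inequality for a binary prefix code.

Kraft inequality: Σ 2^(-l_i) ≤ 1 for prefix-free code
Calculating: 2^(-3) + 2^(-3) + 2^(-3) + 2^(-3) + 2^(-5) + 2^(-6) + 2^(-6) + 2^(-7)
= 0.125 + 0.125 + 0.125 + 0.125 + 0.03125 + 0.015625 + 0.015625 + 0.0078125
= 0.5703
Since 0.5703 ≤ 1, prefix-free code exists


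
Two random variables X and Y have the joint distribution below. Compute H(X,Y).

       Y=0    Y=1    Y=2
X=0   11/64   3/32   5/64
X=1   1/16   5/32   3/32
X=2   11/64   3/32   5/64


H(X,Y) = -Σ p(x,y) log₂ p(x,y)
  p(0,0)=11/64: -0.1719 × log₂(0.1719) = 0.4367
  p(0,1)=3/32: -0.0938 × log₂(0.0938) = 0.3202
  p(0,2)=5/64: -0.0781 × log₂(0.0781) = 0.2873
  p(1,0)=1/16: -0.0625 × log₂(0.0625) = 0.2500
  p(1,1)=5/32: -0.1562 × log₂(0.1562) = 0.4184
  p(1,2)=3/32: -0.0938 × log₂(0.0938) = 0.3202
  p(2,0)=11/64: -0.1719 × log₂(0.1719) = 0.4367
  p(2,1)=3/32: -0.0938 × log₂(0.0938) = 0.3202
  p(2,2)=5/64: -0.0781 × log₂(0.0781) = 0.2873
H(X,Y) = 3.0769 bits


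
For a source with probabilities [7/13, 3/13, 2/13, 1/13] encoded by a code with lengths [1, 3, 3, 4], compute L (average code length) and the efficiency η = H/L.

Average length L = Σ p_i × l_i = 2.0000 bits
Entropy H = 1.6692 bits
Efficiency η = H/L × 100% = 83.46%


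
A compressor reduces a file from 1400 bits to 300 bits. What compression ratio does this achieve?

Compression ratio = Original / Compressed
= 1400 / 300 = 4.67:1


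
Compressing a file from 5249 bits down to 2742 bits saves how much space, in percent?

Space savings = (1 - Compressed/Original) × 100%
= (1 - 2742/5249) × 100%
= 47.76%


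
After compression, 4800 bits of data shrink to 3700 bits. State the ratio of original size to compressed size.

Compression ratio = Original / Compressed
= 4800 / 3700 = 1.30:1


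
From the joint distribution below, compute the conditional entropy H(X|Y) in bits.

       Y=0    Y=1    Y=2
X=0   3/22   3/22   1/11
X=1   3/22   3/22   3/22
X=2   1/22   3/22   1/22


H(X|Y) = Σ_y p(y) H(X|Y=y)
  p(Y=0) = 7/22, H(X|Y=0) = 1.4488
  p(Y=1) = 9/22, H(X|Y=1) = 1.5850
  p(Y=2) = 3/11, H(X|Y=2) = 1.4591
H(X|Y) = 0.3182×1.4488 + 0.4091×1.5850 + 0.2727×1.4591 = 1.5073 bits


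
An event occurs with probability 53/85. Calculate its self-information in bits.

Information content I(x) = -log₂(p(x))
I = -log₂(53/85) = -log₂(0.6235)
I = 0.6815 bits


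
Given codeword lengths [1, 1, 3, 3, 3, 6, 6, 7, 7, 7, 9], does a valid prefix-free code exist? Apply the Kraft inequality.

Kraft inequality: Σ 2^(-l_i) ≤ 1 for prefix-free code
Calculating: 2^(-1) + 2^(-1) + 2^(-3) + 2^(-3) + 2^(-3) + 2^(-6) + 2^(-6) + 2^(-7) + 2^(-7) + 2^(-7) + 2^(-9)
= 0.5 + 0.5 + 0.125 + 0.125 + 0.125 + 0.015625 + 0.015625 + 0.0078125 + 0.0078125 + 0.0078125 + 0.001953125
= 1.4316
Since 1.4316 > 1, prefix-free code does not exist


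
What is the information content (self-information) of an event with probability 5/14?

Information content I(x) = -log₂(p(x))
I = -log₂(5/14) = -log₂(0.3571)
I = 1.4854 bits


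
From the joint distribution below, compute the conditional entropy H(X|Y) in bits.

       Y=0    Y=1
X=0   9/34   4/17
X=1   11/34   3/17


H(X|Y) = Σ_y p(y) H(X|Y=y)
  p(Y=0) = 10/17, H(X|Y=0) = 0.9928
  p(Y=1) = 7/17, H(X|Y=1) = 0.9852
H(X|Y) = 0.5882×0.9928 + 0.4118×0.9852 = 0.9897 bits


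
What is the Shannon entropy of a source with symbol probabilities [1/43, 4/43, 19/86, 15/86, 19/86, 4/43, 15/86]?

H(X) = -Σ p(x) log₂ p(x)
  -1/43 × log₂(1/43) = 0.1262
  -4/43 × log₂(4/43) = 0.3187
  -19/86 × log₂(19/86) = 0.4813
  -15/86 × log₂(15/86) = 0.4394
  -19/86 × log₂(19/86) = 0.4813
  -4/43 × log₂(4/43) = 0.3187
  -15/86 × log₂(15/86) = 0.4394
H(X) = 2.6050 bits


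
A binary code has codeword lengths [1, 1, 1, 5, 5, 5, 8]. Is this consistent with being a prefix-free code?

Kraft inequality: Σ 2^(-l_i) ≤ 1 for prefix-free code
Calculating: 2^(-1) + 2^(-1) + 2^(-1) + 2^(-5) + 2^(-5) + 2^(-5) + 2^(-8)
= 0.5 + 0.5 + 0.5 + 0.03125 + 0.03125 + 0.03125 + 0.00390625
= 1.5977
Since 1.5977 > 1, prefix-free code does not exist


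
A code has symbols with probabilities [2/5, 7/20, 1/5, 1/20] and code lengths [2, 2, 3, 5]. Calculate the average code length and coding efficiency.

Average length L = Σ p_i × l_i = 2.3500 bits
Entropy H = 1.7394 bits
Efficiency η = H/L × 100% = 74.02%


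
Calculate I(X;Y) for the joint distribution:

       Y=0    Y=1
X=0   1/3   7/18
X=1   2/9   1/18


H(X) = 0.8524, H(Y) = 0.9911, H(X,Y) = 1.7721
I(X;Y) = H(X) + H(Y) - H(X,Y) = 0.0714 bits


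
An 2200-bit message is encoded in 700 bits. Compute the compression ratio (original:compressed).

Compression ratio = Original / Compressed
= 2200 / 700 = 3.14:1


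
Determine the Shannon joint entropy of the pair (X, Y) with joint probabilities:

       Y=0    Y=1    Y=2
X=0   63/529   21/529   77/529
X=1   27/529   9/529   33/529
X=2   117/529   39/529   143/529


H(X,Y) = -Σ p(x,y) log₂ p(x,y)
  p(0,0)=63/529: -0.1191 × log₂(0.1191) = 0.3656
  p(0,1)=21/529: -0.0397 × log₂(0.0397) = 0.1848
  p(0,2)=77/529: -0.1456 × log₂(0.1456) = 0.4047
  p(1,0)=27/529: -0.0510 × log₂(0.0510) = 0.2191
  p(1,1)=9/529: -0.0170 × log₂(0.0170) = 0.1000
  p(1,2)=33/529: -0.0624 × log₂(0.0624) = 0.2497
  p(2,0)=117/529: -0.2212 × log₂(0.2212) = 0.4814
  p(2,1)=39/529: -0.0737 × log₂(0.0737) = 0.2773
  p(2,2)=143/529: -0.2703 × log₂(0.2703) = 0.5102
H(X,Y) = 2.7928 bits


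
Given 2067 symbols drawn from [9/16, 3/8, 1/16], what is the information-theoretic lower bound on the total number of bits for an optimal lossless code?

Entropy H = 1.2476 bits/symbol
Minimum bits = H × n = 1.2476 × 2067
= 2578.70 bits


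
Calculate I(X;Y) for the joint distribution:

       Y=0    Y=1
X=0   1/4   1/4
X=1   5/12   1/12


H(X) = 1.0000, H(Y) = 0.9183, H(X,Y) = 1.8250
I(X;Y) = H(X) + H(Y) - H(X,Y) = 0.0933 bits


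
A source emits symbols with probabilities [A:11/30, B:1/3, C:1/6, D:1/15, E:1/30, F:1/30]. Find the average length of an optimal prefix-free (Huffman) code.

Huffman tree construction:
Combine smallest probabilities repeatedly
Resulting codes:
  A: 0 (length 1)
  B: 11 (length 2)
  C: 101 (length 3)
  D: 1000 (length 4)
  E: 10010 (length 5)
  F: 10011 (length 5)
Average length = Σ p(s) × length(s) = 2.1333 bits


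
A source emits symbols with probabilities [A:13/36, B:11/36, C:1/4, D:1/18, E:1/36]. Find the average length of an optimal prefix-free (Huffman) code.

Huffman tree construction:
Combine smallest probabilities repeatedly
Resulting codes:
  A: 0 (length 1)
  B: 10 (length 2)
  C: 111 (length 3)
  D: 1101 (length 4)
  E: 1100 (length 4)
Average length = Σ p(s) × length(s) = 2.0556 bits


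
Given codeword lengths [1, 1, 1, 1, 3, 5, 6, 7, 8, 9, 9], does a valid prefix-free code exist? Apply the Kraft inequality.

Kraft inequality: Σ 2^(-l_i) ≤ 1 for prefix-free code
Calculating: 2^(-1) + 2^(-1) + 2^(-1) + 2^(-1) + 2^(-3) + 2^(-5) + 2^(-6) + 2^(-7) + 2^(-8) + 2^(-9) + 2^(-9)
= 0.5 + 0.5 + 0.5 + 0.5 + 0.125 + 0.03125 + 0.015625 + 0.0078125 + 0.00390625 + 0.001953125 + 0.001953125
= 2.1875
Since 2.1875 > 1, prefix-free code does not exist


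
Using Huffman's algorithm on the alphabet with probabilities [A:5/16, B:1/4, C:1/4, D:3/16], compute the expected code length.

Huffman tree construction:
Combine smallest probabilities repeatedly
Resulting codes:
  A: 11 (length 2)
  B: 01 (length 2)
  C: 10 (length 2)
  D: 00 (length 2)
Average length = Σ p(s) × length(s) = 2.0000 bits


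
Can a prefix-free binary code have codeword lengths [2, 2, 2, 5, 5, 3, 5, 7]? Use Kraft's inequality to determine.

Kraft inequality: Σ 2^(-l_i) ≤ 1 for prefix-free code
Calculating: 2^(-2) + 2^(-2) + 2^(-2) + 2^(-5) + 2^(-5) + 2^(-3) + 2^(-5) + 2^(-7)
= 0.25 + 0.25 + 0.25 + 0.03125 + 0.03125 + 0.125 + 0.03125 + 0.0078125
= 0.9766
Since 0.9766 ≤ 1, prefix-free code exists


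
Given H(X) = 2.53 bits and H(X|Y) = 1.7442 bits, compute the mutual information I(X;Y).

I(X;Y) = H(X) - H(X|Y)
I(X;Y) = 2.53 - 1.7442 = 0.7858 bits


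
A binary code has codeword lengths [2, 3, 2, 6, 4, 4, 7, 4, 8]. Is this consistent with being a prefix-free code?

Kraft inequality: Σ 2^(-l_i) ≤ 1 for prefix-free code
Calculating: 2^(-2) + 2^(-3) + 2^(-2) + 2^(-6) + 2^(-4) + 2^(-4) + 2^(-7) + 2^(-4) + 2^(-8)
= 0.25 + 0.125 + 0.25 + 0.015625 + 0.0625 + 0.0625 + 0.0078125 + 0.0625 + 0.00390625
= 0.8398
Since 0.8398 ≤ 1, prefix-free code exists


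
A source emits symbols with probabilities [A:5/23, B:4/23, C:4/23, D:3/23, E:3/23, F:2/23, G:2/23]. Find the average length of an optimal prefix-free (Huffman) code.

Huffman tree construction:
Combine smallest probabilities repeatedly
Resulting codes:
  A: 01 (length 2)
  B: 110 (length 3)
  C: 111 (length 3)
  D: 100 (length 3)
  E: 101 (length 3)
  F: 000 (length 3)
  G: 001 (length 3)
Average length = Σ p(s) × length(s) = 2.7826 bits


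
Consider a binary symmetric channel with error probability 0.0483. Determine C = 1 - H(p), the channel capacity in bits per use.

For BSC with error probability p:
C = 1 - H(p) where H(p) is binary entropy
H(0.0483) = -0.0483 × log₂(0.0483) - 0.9517 × log₂(0.9517)
H(p) = 0.2791
C = 1 - 0.2791 = 0.7209 bits/use


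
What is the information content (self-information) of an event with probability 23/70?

Information content I(x) = -log₂(p(x))
I = -log₂(23/70) = -log₂(0.3286)
I = 1.6057 bits


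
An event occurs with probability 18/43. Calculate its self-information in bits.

Information content I(x) = -log₂(p(x))
I = -log₂(18/43) = -log₂(0.4186)
I = 1.2563 bits


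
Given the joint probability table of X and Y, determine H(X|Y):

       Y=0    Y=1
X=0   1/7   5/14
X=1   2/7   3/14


H(X|Y) = Σ_y p(y) H(X|Y=y)
  p(Y=0) = 3/7, H(X|Y=0) = 0.9183
  p(Y=1) = 4/7, H(X|Y=1) = 0.9544
H(X|Y) = 0.4286×0.9183 + 0.5714×0.9544 = 0.9389 bits


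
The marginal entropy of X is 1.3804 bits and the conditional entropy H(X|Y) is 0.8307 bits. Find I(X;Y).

I(X;Y) = H(X) - H(X|Y)
I(X;Y) = 1.3804 - 0.8307 = 0.5497 bits


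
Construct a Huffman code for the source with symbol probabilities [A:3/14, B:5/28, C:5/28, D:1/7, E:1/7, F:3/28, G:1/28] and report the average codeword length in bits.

Huffman tree construction:
Combine smallest probabilities repeatedly
Resulting codes:
  A: 01 (length 2)
  B: 111 (length 3)
  C: 00 (length 2)
  D: 100 (length 3)
  E: 101 (length 3)
  F: 1101 (length 4)
  G: 1100 (length 4)
Average length = Σ p(s) × length(s) = 2.7500 bits


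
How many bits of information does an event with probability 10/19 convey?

Information content I(x) = -log₂(p(x))
I = -log₂(10/19) = -log₂(0.5263)
I = 0.9260 bits


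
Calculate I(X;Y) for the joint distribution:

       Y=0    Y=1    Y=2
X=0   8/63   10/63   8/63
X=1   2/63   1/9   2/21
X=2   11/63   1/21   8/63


H(X) = 1.5499, H(Y) = 1.5839, H(X,Y) = 3.0378
I(X;Y) = H(X) + H(Y) - H(X,Y) = 0.0960 bits


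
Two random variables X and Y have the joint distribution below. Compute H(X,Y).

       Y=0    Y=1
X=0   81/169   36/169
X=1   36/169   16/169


H(X,Y) = -Σ p(x,y) log₂ p(x,y)
  p(0,0)=81/169: -0.4793 × log₂(0.4793) = 0.5085
  p(0,1)=36/169: -0.2130 × log₂(0.2130) = 0.4752
  p(1,0)=36/169: -0.2130 × log₂(0.2130) = 0.4752
  p(1,1)=16/169: -0.0947 × log₂(0.0947) = 0.3220
H(X,Y) = 1.7810 bits


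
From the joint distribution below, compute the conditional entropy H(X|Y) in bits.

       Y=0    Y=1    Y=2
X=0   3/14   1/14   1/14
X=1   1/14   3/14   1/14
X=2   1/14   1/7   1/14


H(X|Y) = Σ_y p(y) H(X|Y=y)
  p(Y=0) = 5/14, H(X|Y=0) = 1.3710
  p(Y=1) = 3/7, H(X|Y=1) = 1.4591
  p(Y=2) = 3/14, H(X|Y=2) = 1.5850
H(X|Y) = 0.3571×1.3710 + 0.4286×1.4591 + 0.2143×1.5850 = 1.4546 bits


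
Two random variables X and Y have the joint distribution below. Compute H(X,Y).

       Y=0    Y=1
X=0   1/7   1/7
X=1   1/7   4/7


H(X,Y) = -Σ p(x,y) log₂ p(x,y)
  p(0,0)=1/7: -0.1429 × log₂(0.1429) = 0.4011
  p(0,1)=1/7: -0.1429 × log₂(0.1429) = 0.4011
  p(1,0)=1/7: -0.1429 × log₂(0.1429) = 0.4011
  p(1,1)=4/7: -0.5714 × log₂(0.5714) = 0.4613
H(X,Y) = 1.6645 bits


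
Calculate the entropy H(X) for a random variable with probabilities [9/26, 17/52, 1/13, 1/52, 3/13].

H(X) = -Σ p(x) log₂ p(x)
  -9/26 × log₂(9/26) = 0.5298
  -17/52 × log₂(17/52) = 0.5273
  -1/13 × log₂(1/13) = 0.2846
  -1/52 × log₂(1/52) = 0.1096
  -3/13 × log₂(3/13) = 0.4882
H(X) = 1.9396 bits


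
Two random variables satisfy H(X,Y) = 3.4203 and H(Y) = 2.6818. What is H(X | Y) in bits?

Chain rule: H(X,Y) = H(X|Y) + H(Y)
H(X|Y) = H(X,Y) - H(Y) = 3.4203 - 2.6818 = 0.7385 bits


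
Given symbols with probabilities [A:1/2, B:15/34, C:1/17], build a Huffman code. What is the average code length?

Huffman tree construction:
Combine smallest probabilities repeatedly
Resulting codes:
  A: 0 (length 1)
  B: 11 (length 2)
  C: 10 (length 2)
Average length = Σ p(s) × length(s) = 1.5000 bits


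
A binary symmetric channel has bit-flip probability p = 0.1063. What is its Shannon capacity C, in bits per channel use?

For BSC with error probability p:
C = 1 - H(p) where H(p) is binary entropy
H(0.1063) = -0.1063 × log₂(0.1063) - 0.8937 × log₂(0.8937)
H(p) = 0.4887
C = 1 - 0.4887 = 0.5113 bits/use


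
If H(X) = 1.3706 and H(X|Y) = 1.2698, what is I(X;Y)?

I(X;Y) = H(X) - H(X|Y)
I(X;Y) = 1.3706 - 1.2698 = 0.1008 bits


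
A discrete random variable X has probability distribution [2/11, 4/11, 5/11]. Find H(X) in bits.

H(X) = -Σ p(x) log₂ p(x)
  -2/11 × log₂(2/11) = 0.4472
  -4/11 × log₂(4/11) = 0.5307
  -5/11 × log₂(5/11) = 0.5170
H(X) = 1.4949 bits


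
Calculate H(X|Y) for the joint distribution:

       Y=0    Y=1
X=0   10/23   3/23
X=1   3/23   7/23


H(X|Y) = Σ_y p(y) H(X|Y=y)
  p(Y=0) = 13/23, H(X|Y=0) = 0.7793
  p(Y=1) = 10/23, H(X|Y=1) = 0.8813
H(X|Y) = 0.5652×0.7793 + 0.4348×0.8813 = 0.8237 bits


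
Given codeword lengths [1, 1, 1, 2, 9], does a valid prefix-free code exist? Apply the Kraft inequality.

Kraft inequality: Σ 2^(-l_i) ≤ 1 for prefix-free code
Calculating: 2^(-1) + 2^(-1) + 2^(-1) + 2^(-2) + 2^(-9)
= 0.5 + 0.5 + 0.5 + 0.25 + 0.001953125
= 1.7520
Since 1.7520 > 1, prefix-free code does not exist


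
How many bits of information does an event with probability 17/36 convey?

Information content I(x) = -log₂(p(x))
I = -log₂(17/36) = -log₂(0.4722)
I = 1.0825 bits


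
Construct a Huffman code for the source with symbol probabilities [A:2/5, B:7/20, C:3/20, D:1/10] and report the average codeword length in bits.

Huffman tree construction:
Combine smallest probabilities repeatedly
Resulting codes:
  A: 0 (length 1)
  B: 11 (length 2)
  C: 101 (length 3)
  D: 100 (length 3)
Average length = Σ p(s) × length(s) = 1.8500 bits


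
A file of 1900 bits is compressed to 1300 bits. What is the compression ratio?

Compression ratio = Original / Compressed
= 1900 / 1300 = 1.46:1


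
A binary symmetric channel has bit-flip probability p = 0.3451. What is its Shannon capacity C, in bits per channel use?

For BSC with error probability p:
C = 1 - H(p) where H(p) is binary entropy
H(0.3451) = -0.3451 × log₂(0.3451) - 0.6549 × log₂(0.6549)
H(p) = 0.9296
C = 1 - 0.9296 = 0.0704 bits/use


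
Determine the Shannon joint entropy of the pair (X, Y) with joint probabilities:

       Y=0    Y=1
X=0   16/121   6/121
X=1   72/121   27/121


H(X,Y) = -Σ p(x,y) log₂ p(x,y)
  p(0,0)=16/121: -0.1322 × log₂(0.1322) = 0.3860
  p(0,1)=6/121: -0.0496 × log₂(0.0496) = 0.2149
  p(1,0)=72/121: -0.5950 × log₂(0.5950) = 0.4456
  p(1,1)=27/121: -0.2231 × log₂(0.2231) = 0.4829
H(X,Y) = 1.5294 bits


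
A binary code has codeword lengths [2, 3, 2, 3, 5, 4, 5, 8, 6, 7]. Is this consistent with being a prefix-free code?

Kraft inequality: Σ 2^(-l_i) ≤ 1 for prefix-free code
Calculating: 2^(-2) + 2^(-3) + 2^(-2) + 2^(-3) + 2^(-5) + 2^(-4) + 2^(-5) + 2^(-8) + 2^(-6) + 2^(-7)
= 0.25 + 0.125 + 0.25 + 0.125 + 0.03125 + 0.0625 + 0.03125 + 0.00390625 + 0.015625 + 0.0078125
= 0.9023
Since 0.9023 ≤ 1, prefix-free code exists


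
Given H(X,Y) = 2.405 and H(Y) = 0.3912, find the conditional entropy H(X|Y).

Chain rule: H(X,Y) = H(X|Y) + H(Y)
H(X|Y) = H(X,Y) - H(Y) = 2.405 - 0.3912 = 2.0138 bits


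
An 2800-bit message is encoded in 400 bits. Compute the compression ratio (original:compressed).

Compression ratio = Original / Compressed
= 2800 / 400 = 7.00:1


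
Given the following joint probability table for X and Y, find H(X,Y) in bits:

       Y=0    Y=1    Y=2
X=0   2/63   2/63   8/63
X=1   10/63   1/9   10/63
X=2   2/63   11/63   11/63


H(X,Y) = -Σ p(x,y) log₂ p(x,y)
  p(0,0)=2/63: -0.0317 × log₂(0.0317) = 0.1580
  p(0,1)=2/63: -0.0317 × log₂(0.0317) = 0.1580
  p(0,2)=8/63: -0.1270 × log₂(0.1270) = 0.3781
  p(1,0)=10/63: -0.1587 × log₂(0.1587) = 0.4215
  p(1,1)=1/9: -0.1111 × log₂(0.1111) = 0.3522
  p(1,2)=10/63: -0.1587 × log₂(0.1587) = 0.4215
  p(2,0)=2/63: -0.0317 × log₂(0.0317) = 0.1580
  p(2,1)=11/63: -0.1746 × log₂(0.1746) = 0.4396
  p(2,2)=11/63: -0.1746 × log₂(0.1746) = 0.4396
H(X,Y) = 2.9265 bits


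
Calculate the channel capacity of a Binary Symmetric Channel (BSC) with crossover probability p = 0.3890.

For BSC with error probability p:
C = 1 - H(p) where H(p) is binary entropy
H(0.3890) = -0.3890 × log₂(0.3890) - 0.6110 × log₂(0.6110)
H(p) = 0.9642
C = 1 - 0.9642 = 0.0358 bits/use


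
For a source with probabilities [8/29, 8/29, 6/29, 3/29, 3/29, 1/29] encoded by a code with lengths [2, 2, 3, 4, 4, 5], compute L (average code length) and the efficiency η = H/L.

Average length L = Σ p_i × l_i = 2.7241 bits
Entropy H = 2.3401 bits
Efficiency η = H/L × 100% = 85.90%


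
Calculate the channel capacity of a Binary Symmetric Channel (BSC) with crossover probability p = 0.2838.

For BSC with error probability p:
C = 1 - H(p) where H(p) is binary entropy
H(0.2838) = -0.2838 × log₂(0.2838) - 0.7162 × log₂(0.7162)
H(p) = 0.8606
C = 1 - 0.8606 = 0.1394 bits/use


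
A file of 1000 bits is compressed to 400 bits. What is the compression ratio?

Compression ratio = Original / Compressed
= 1000 / 400 = 2.50:1


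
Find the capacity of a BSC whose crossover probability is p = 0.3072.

For BSC with error probability p:
C = 1 - H(p) where H(p) is binary entropy
H(0.3072) = -0.3072 × log₂(0.3072) - 0.6928 × log₂(0.6928)
H(p) = 0.8899
C = 1 - 0.8899 = 0.1101 bits/use


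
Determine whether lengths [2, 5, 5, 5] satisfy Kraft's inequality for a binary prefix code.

Kraft inequality: Σ 2^(-l_i) ≤ 1 for prefix-free code
Calculating: 2^(-2) + 2^(-5) + 2^(-5) + 2^(-5)
= 0.25 + 0.03125 + 0.03125 + 0.03125
= 0.3438
Since 0.3438 ≤ 1, prefix-free code exists


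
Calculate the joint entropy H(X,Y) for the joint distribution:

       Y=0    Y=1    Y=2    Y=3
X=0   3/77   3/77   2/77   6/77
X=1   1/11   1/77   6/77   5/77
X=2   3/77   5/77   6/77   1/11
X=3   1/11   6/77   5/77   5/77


H(X,Y) = -Σ p(x,y) log₂ p(x,y)
  p(0,0)=3/77: -0.0390 × log₂(0.0390) = 0.1824
  p(0,1)=3/77: -0.0390 × log₂(0.0390) = 0.1824
  p(0,2)=2/77: -0.0260 × log₂(0.0260) = 0.1368
  p(0,3)=6/77: -0.0779 × log₂(0.0779) = 0.2869
  p(1,0)=1/11: -0.0909 × log₂(0.0909) = 0.3145
  p(1,1)=1/77: -0.0130 × log₂(0.0130) = 0.0814
  p(1,2)=6/77: -0.0779 × log₂(0.0779) = 0.2869
  p(1,3)=5/77: -0.0649 × log₂(0.0649) = 0.2562
  p(2,0)=3/77: -0.0390 × log₂(0.0390) = 0.1824
  p(2,1)=5/77: -0.0649 × log₂(0.0649) = 0.2562
  p(2,2)=6/77: -0.0779 × log₂(0.0779) = 0.2869
  p(2,3)=1/11: -0.0909 × log₂(0.0909) = 0.3145
  p(3,0)=1/11: -0.0909 × log₂(0.0909) = 0.3145
  p(3,1)=6/77: -0.0779 × log₂(0.0779) = 0.2869
  p(3,2)=5/77: -0.0649 × log₂(0.0649) = 0.2562
  p(3,3)=5/77: -0.0649 × log₂(0.0649) = 0.2562
H(X,Y) = 3.8811 bits


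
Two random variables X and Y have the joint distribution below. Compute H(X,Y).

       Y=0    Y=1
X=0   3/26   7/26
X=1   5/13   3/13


H(X,Y) = -Σ p(x,y) log₂ p(x,y)
  p(0,0)=3/26: -0.1154 × log₂(0.1154) = 0.3595
  p(0,1)=7/26: -0.2692 × log₂(0.2692) = 0.5097
  p(1,0)=5/13: -0.3846 × log₂(0.3846) = 0.5302
  p(1,1)=3/13: -0.2308 × log₂(0.2308) = 0.4882
H(X,Y) = 1.8875 bits


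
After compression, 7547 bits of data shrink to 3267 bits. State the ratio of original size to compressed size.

Compression ratio = Original / Compressed
= 7547 / 3267 = 2.31:1


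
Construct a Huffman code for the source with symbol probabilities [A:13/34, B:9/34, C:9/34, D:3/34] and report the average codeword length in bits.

Huffman tree construction:
Combine smallest probabilities repeatedly
Resulting codes:
  A: 0 (length 1)
  B: 111 (length 3)
  C: 10 (length 2)
  D: 110 (length 3)
Average length = Σ p(s) × length(s) = 1.9706 bits


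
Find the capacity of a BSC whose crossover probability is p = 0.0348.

For BSC with error probability p:
C = 1 - H(p) where H(p) is binary entropy
H(0.0348) = -0.0348 × log₂(0.0348) - 0.9652 × log₂(0.9652)
H(p) = 0.2179
C = 1 - 0.2179 = 0.7821 bits/use


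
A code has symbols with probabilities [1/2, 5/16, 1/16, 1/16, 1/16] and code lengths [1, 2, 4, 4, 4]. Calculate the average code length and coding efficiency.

Average length L = Σ p_i × l_i = 1.8750 bits
Entropy H = 1.7744 bits
Efficiency η = H/L × 100% = 94.63%


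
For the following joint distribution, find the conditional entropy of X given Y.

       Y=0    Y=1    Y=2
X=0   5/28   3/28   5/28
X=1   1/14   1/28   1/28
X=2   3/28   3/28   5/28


H(X|Y) = Σ_y p(y) H(X|Y=y)
  p(Y=0) = 5/14, H(X|Y=0) = 1.4855
  p(Y=1) = 1/4, H(X|Y=1) = 1.4488
  p(Y=2) = 11/28, H(X|Y=2) = 1.3486
H(X|Y) = 0.3571×1.4855 + 0.2500×1.4488 + 0.3929×1.3486 = 1.4225 bits


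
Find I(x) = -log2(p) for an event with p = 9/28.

Information content I(x) = -log₂(p(x))
I = -log₂(9/28) = -log₂(0.3214)
I = 1.6374 bits


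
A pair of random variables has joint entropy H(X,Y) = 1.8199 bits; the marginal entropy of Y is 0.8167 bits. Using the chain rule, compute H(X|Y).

Chain rule: H(X,Y) = H(X|Y) + H(Y)
H(X|Y) = H(X,Y) - H(Y) = 1.8199 - 0.8167 = 1.0032 bits


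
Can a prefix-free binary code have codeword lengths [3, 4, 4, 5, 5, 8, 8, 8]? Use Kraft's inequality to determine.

Kraft inequality: Σ 2^(-l_i) ≤ 1 for prefix-free code
Calculating: 2^(-3) + 2^(-4) + 2^(-4) + 2^(-5) + 2^(-5) + 2^(-8) + 2^(-8) + 2^(-8)
= 0.125 + 0.0625 + 0.0625 + 0.03125 + 0.03125 + 0.00390625 + 0.00390625 + 0.00390625
= 0.3242
Since 0.3242 ≤ 1, prefix-free code exists


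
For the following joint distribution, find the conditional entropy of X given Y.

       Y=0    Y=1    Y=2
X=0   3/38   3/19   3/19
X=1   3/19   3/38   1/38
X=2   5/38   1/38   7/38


H(X|Y) = Σ_y p(y) H(X|Y=y)
  p(Y=0) = 7/19, H(X|Y=0) = 1.5306
  p(Y=1) = 5/19, H(X|Y=1) = 1.2955
  p(Y=2) = 7/19, H(X|Y=2) = 1.2958
H(X|Y) = 0.3684×1.5306 + 0.2632×1.2955 + 0.3684×1.2958 = 1.3822 bits


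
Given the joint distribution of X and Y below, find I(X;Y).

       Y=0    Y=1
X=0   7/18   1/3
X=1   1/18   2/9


H(X) = 0.8524, H(Y) = 0.9911, H(X,Y) = 1.7721
I(X;Y) = H(X) + H(Y) - H(X,Y) = 0.0714 bits


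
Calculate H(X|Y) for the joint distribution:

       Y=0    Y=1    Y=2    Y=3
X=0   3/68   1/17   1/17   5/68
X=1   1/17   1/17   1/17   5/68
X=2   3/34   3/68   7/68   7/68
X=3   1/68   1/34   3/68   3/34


H(X|Y) = Σ_y p(y) H(X|Y=y)
  p(Y=0) = 7/34, H(X|Y=0) = 1.7885
  p(Y=1) = 13/68, H(X|Y=1) = 1.9501
  p(Y=2) = 9/34, H(X|Y=2) = 1.9251
  p(Y=3) = 23/68, H(X|Y=3) = 1.9853
H(X|Y) = 0.2059×1.7885 + 0.1912×1.9501 + 0.2647×1.9251 + 0.3382×1.9853 = 1.9221 bits


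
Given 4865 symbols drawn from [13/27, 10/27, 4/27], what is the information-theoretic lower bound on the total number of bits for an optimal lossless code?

Entropy H = 1.4466 bits/symbol
Minimum bits = H × n = 1.4466 × 4865
= 7037.49 bits


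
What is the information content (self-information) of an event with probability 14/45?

Information content I(x) = -log₂(p(x))
I = -log₂(14/45) = -log₂(0.3111)
I = 1.6845 bits


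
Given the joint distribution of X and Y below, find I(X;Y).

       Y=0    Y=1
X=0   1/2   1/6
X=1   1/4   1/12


H(X) = 0.9183, H(Y) = 0.8113, H(X,Y) = 1.7296
I(X;Y) = H(X) + H(Y) - H(X,Y) = 0.0000 bits


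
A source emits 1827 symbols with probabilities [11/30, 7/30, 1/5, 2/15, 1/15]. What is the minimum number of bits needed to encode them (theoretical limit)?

Entropy H = 2.1331 bits/symbol
Minimum bits = H × n = 2.1331 × 1827
= 3897.10 bits


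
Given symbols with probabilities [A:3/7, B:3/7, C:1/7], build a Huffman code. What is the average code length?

Huffman tree construction:
Combine smallest probabilities repeatedly
Resulting codes:
  A: 11 (length 2)
  B: 0 (length 1)
  C: 10 (length 2)
Average length = Σ p(s) × length(s) = 1.5714 bits


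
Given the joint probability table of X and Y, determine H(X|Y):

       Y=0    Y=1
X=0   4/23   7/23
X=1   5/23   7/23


H(X|Y) = Σ_y p(y) H(X|Y=y)
  p(Y=0) = 9/23, H(X|Y=0) = 0.9911
  p(Y=1) = 14/23, H(X|Y=1) = 1.0000
H(X|Y) = 0.3913×0.9911 + 0.6087×1.0000 = 0.9965 bits


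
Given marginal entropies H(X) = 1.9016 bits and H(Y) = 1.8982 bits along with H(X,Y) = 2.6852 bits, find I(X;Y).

I(X;Y) = H(X) + H(Y) - H(X,Y)
I(X;Y) = 1.9016 + 1.8982 - 2.6852 = 1.1146 bits


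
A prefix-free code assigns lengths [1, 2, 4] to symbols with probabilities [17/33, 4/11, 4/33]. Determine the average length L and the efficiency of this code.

Average length L = Σ p_i × l_i = 1.7273 bits
Entropy H = 1.3927 bits
Efficiency η = H/L × 100% = 80.63%


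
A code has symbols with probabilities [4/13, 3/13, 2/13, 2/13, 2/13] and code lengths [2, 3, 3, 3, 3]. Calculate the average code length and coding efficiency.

Average length L = Σ p_i × l_i = 2.6923 bits
Entropy H = 2.2578 bits
Efficiency η = H/L × 100% = 83.86%
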